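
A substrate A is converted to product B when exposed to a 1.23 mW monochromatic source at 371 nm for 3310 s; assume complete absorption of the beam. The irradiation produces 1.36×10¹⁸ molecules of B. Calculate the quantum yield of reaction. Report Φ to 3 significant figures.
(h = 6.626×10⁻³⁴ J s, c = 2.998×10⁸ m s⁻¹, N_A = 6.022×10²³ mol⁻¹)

Φ = 0.179

Product: 1.36×10¹⁸ / 6.022×10²³ = 2.258×10⁻⁶ mol.
Photon energy at 371 nm: hc/λ = (6.626×10⁻³⁴)(2.998×10⁸)/(371×10⁻⁹) = 5.354×10⁻¹⁹ J.
Energy delivered: (1.23 mW)(3310 s) = 4.071 J.
Photons incident: 4.071 / 5.354×10⁻¹⁹ = 7.604×10¹⁸, i.e. 7.604×10¹⁸/6.022×10²³ = 1.263×10⁻⁵ mol.
Φ = 2.258×10⁻⁶ mol / 1.263×10⁻⁵ mol photons = 0.179.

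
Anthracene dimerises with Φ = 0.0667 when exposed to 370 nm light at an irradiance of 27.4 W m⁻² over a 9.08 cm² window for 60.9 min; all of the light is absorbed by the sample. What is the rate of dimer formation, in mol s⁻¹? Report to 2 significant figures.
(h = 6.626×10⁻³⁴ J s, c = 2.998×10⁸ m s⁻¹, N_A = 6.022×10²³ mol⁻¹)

5.1×10⁻⁹ mol s⁻¹

Photon energy at 370 nm: hc/λ = (6.626×10⁻³⁴)(2.998×10⁸)/(370×10⁻⁹) = 5.369×10⁻¹⁹ J.
Energy delivered: (27.4 W m⁻²)(9.08×10⁻⁴ m²)(3654 s) = 90.91 J.
Photons incident: 90.91 / 5.369×10⁻¹⁹ = 1.693×10²⁰, i.e. 1.693×10²⁰/6.022×10²³ = 2.811×10⁻⁴ mol.
Product formed: 0.0667 × 2.811×10⁻⁴ = 1.875×10⁻⁵ mol.
Rate: 1.875×10⁻⁵ / 3654 s = 5.1×10⁻⁹ mol s⁻¹.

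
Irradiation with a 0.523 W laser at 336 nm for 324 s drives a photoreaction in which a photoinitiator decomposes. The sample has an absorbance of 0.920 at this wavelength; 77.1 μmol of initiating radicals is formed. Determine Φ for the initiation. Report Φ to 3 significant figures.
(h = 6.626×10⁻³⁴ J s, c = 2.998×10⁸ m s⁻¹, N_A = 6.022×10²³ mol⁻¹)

Φ = 0.184

Product: 77.1 μmol = 7.71×10⁻⁵ mol.
Photon energy at 336 nm: hc/λ = (6.626×10⁻³⁴)(2.998×10⁸)/(336×10⁻⁹) = 5.912×10⁻¹⁹ J.
Energy delivered: (0.523 W)(324 s) = 169.5 J.
Photons incident: 169.5 / 5.912×10⁻¹⁹ = 2.867×10²⁰, i.e. 2.867×10²⁰/6.022×10²³ = 4.761×10⁻⁴ mol.
Fraction absorbed: 1 − 10^(−0.920) = 0.8798.
Photons absorbed: 0.8798 × 4.761×10⁻⁴ = 4.189×10⁻⁴ mol.
Φ = 7.71×10⁻⁵ mol / 4.189×10⁻⁴ mol photons = 0.184.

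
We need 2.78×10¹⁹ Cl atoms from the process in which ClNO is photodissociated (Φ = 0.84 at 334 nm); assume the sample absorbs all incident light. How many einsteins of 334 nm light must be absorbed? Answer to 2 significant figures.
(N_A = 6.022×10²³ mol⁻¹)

Product: 2.78×10¹⁹ / 6.022×10²³ = 4.616×10⁻⁵ mol.
Photons that must be absorbed: 4.616×10⁻⁵ / 0.84 = 5.495×10⁻⁵ mol.

5.5×10⁻⁵ einstein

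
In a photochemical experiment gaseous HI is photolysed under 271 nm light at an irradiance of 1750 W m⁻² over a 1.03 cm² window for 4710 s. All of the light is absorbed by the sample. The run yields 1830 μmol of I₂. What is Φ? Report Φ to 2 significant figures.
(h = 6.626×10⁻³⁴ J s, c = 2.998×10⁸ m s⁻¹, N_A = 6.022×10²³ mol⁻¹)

Φ = 0.95

Product: 1830 μmol = 0.00183 mol.
Photon energy at 271 nm: hc/λ = (6.626×10⁻³⁴)(2.998×10⁸)/(271×10⁻⁹) = 7.330×10⁻¹⁹ J.
Energy delivered: (1750 W m⁻²)(1.03×10⁻⁴ m²)(4710 s) = 849.0 J.
Photons incident: 849.0 / 7.330×10⁻¹⁹ = 1.158×10²¹, i.e. 1.158×10²¹/6.022×10²³ = 0.001923 mol.
Φ = 0.00183 mol / 0.001923 mol photons = 0.95.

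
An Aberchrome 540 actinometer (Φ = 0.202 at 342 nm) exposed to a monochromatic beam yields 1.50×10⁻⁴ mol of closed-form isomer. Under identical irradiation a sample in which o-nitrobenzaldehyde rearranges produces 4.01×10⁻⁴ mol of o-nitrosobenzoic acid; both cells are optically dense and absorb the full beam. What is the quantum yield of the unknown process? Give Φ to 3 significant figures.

Photons absorbed by the actinometer: 1.50×10⁻⁴ / 0.202 = 7.426×10⁻⁴ mol.
Φ(unknown) = 4.01×10⁻⁴ / 7.426×10⁻⁴ = 0.540.

Φ = 0.540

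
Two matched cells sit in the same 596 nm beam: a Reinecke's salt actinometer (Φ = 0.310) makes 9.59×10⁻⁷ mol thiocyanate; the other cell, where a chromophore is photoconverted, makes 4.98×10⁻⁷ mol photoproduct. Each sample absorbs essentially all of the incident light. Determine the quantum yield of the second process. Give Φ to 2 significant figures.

Φ = 0.16

Photons absorbed by the actinometer: 9.59×10⁻⁷ / 0.310 = 3.094×10⁻⁶ mol.
Φ(unknown) = 4.98×10⁻⁷ / 3.094×10⁻⁶ = 0.16.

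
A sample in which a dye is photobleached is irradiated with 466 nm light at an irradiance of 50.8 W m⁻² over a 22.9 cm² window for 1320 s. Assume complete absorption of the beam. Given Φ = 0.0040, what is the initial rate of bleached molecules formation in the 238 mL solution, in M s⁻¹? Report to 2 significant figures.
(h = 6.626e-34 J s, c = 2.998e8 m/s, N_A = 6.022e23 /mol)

7.6e-9 M s⁻¹

Photon energy at 466 nm: hc/λ = (6.626e-34)(2.998e8)/(466e-9) = 4.263e-19 J.
Energy delivered: (50.8 W m⁻²)(22.9e-4 m²)(1320 s) = 153.6 J.
Photons incident: 153.6 / 4.263e-19 = 3.603e20, i.e. 3.603e20/6.022e23 = 5.983e-4 mol.
Product formed: 0.0040 × 5.983e-4 = 2.393e-6 mol.
Rate: 2.393e-6 mol / (1320 s × 0.238 L) = 7.6e-9 M s⁻¹.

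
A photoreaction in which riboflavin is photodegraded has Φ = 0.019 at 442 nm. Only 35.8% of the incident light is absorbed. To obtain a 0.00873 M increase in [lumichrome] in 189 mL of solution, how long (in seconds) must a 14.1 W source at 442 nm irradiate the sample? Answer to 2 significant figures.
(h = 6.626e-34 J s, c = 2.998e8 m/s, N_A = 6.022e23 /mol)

Product: (0.00873 M)(0.189 L) = 0.001650 mol.
Photons that must be absorbed: 0.001650 / 0.019 = 0.08684 mol.
Incident photons needed: 0.08684 / 0.358 = 0.2426 mol.
Photon energy: hc/λ = 4.494e-19 J; per mole, 2.706e5 J mol⁻¹.
Energy required: 0.2426 × 2.706e5 = 6.565e4 J.
Time: 6.565e4 J / 14.1 W = 4700 s.

t ≈ 4700 s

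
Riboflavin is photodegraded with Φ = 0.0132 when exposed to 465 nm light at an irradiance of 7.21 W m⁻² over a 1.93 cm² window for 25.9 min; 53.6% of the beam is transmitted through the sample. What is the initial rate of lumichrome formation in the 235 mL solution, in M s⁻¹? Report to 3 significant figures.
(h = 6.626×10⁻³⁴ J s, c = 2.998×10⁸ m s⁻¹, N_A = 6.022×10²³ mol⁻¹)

Photon energy at 465 nm: hc/λ = (6.626×10⁻³⁴)(2.998×10⁸)/(465×10⁻⁹) = 4.272×10⁻¹⁹ J.
Energy delivered: (7.21 W m⁻²)(1.93×10⁻⁴ m²)(1554 s) = 2.162 J.
Photons incident: 2.162 / 4.272×10⁻¹⁹ = 5.061×10¹⁸, i.e. 5.061×10¹⁸/6.022×10²³ = 8.404×10⁻⁶ mol.
Fraction absorbed: 1 − 53.6/100 = 0.4640.
Photons absorbed: 0.4640 × 8.404×10⁻⁶ = 3.899×10⁻⁶ mol.
Product formed: 0.0132 × 3.899×10⁻⁶ = 5.147×10⁻⁸ mol.
Rate: 5.147×10⁻⁸ mol / (1554 s × 0.235 L) = 1.41×10⁻¹⁰ M s⁻¹.

1.41×10⁻¹⁰ M s⁻¹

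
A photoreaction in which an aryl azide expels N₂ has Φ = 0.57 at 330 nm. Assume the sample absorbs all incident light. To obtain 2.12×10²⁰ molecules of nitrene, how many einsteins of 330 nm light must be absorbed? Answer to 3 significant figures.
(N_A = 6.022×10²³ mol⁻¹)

Product: 2.12×10²⁰ / 6.022×10²³ = 3.520×10⁻⁴ mol.
Photons that must be absorbed: 3.520×10⁻⁴ / 0.57 = 6.175×10⁻⁴ mol.

6.18×10⁻⁴ einstein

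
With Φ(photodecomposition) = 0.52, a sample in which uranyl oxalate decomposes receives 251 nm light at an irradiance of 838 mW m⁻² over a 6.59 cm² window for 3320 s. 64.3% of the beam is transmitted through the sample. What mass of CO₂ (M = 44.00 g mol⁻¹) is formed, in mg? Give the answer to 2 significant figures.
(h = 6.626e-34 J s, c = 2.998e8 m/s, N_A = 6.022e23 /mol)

0.031 mg

Photon energy at 251 nm: hc/λ = (6.626e-34)(2.998e8)/(251e-9) = 7.914e-19 J.
Energy delivered: (838 mW m⁻²)(6.59e-4 m²)(3320 s) = 1.833 J.
Photons incident: 1.833 / 7.914e-19 = 2.316e18, i.e. 2.316e18/6.022e23 = 3.846e-6 mol.
Fraction absorbed: 1 − 64.3/100 = 0.3570.
Photons absorbed: 0.3570 × 3.846e-6 = 1.373e-6 mol.
Product: Φ × n_abs = 0.52 × 1.373e-6 = 7.140e-7 mol.
Mass: 7.140e-7 × 44.00 = 3.142e-5 g = 0.031 mg.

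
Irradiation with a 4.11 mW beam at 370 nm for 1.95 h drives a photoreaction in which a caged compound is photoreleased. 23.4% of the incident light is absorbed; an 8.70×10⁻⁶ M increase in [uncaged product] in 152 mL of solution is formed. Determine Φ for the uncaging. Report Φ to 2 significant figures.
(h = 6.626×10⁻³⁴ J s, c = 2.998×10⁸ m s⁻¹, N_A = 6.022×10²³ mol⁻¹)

Φ = 0.063

Product: (8.70×10⁻⁶ M)(0.152 L) = 1.322×10⁻⁶ mol.
Photon energy at 370 nm: hc/λ = (6.626×10⁻³⁴)(2.998×10⁸)/(370×10⁻⁹) = 5.369×10⁻¹⁹ J.
Energy delivered: (4.11 mW)(7020 s) = 28.85 J.
Photons incident: 28.85 / 5.369×10⁻¹⁹ = 5.373×10¹⁹, i.e. 5.373×10¹⁹/6.022×10²³ = 8.922×10⁻⁵ mol.
Photons absorbed: 0.234 × 8.922×10⁻⁵ = 2.088×10⁻⁵ mol.
Φ = 1.322×10⁻⁶ mol / 2.088×10⁻⁵ mol photons = 0.063.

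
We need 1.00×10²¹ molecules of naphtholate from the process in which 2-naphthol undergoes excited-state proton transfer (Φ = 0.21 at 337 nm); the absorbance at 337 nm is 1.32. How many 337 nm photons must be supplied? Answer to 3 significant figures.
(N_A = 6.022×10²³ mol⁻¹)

5.00×10²¹ photons

Product: 1.00×10²¹ / 6.022×10²³ = 0.001661 mol.
Photons that must be absorbed: 0.001661 / 0.21 = 0.007910 mol.
Fraction absorbed: 1 − 10^(−1.32) = 0.9521.
Incident photons needed: 0.007910 / 0.9521 = 0.008308 mol.
Photon count: 0.008308 × 6.022×10²³ = 5.00×10²¹.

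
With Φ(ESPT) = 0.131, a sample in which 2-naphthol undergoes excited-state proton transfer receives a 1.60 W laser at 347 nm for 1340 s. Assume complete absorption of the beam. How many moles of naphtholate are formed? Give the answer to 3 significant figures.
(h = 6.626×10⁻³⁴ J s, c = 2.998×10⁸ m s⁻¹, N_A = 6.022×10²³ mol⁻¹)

Photon energy at 347 nm: hc/λ = (6.626×10⁻³⁴)(2.998×10⁸)/(347×10⁻⁹) = 5.725×10⁻¹⁹ J.
Energy delivered: (1.60 W)(1340 s) = 2144 J.
Photons incident: 2144 / 5.725×10⁻¹⁹ = 3.745×10²¹, i.e. 3.745×10²¹/6.022×10²³ = 0.006219 mol.
Product: Φ × n_abs = 0.131 × 0.006219 = 8.147×10⁻⁴ mol.

8.15×10⁻⁴ mol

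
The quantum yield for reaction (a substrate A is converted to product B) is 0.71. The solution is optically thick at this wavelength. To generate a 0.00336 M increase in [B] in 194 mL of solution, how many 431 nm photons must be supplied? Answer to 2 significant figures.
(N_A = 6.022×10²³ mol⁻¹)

Product: (0.00336 M)(0.194 L) = 6.518×10⁻⁴ mol.
Photons that must be absorbed: 6.518×10⁻⁴ / 0.71 = 9.180×10⁻⁴ mol.
Photon count: 9.180×10⁻⁴ × 6.022×10²³ = 5.5×10²⁰.

5.5×10²⁰ photons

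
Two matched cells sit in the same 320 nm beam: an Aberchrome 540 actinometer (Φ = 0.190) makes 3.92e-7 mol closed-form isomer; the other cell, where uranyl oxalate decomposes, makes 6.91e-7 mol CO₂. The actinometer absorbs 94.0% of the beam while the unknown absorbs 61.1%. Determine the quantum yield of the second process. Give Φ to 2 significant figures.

Photons absorbed by the actinometer: 3.92e-7 / 0.190 = 2.063e-6 mol.
Incident flux: 2.063e-6 / 0.940 = 2.195e-6 einstein.
Absorbed by unknown: 0.611 × 2.195e-6 = 1.341e-6 mol.
Φ(unknown) = 6.91e-7 / 1.341e-6 = 0.52.

Φ = 0.52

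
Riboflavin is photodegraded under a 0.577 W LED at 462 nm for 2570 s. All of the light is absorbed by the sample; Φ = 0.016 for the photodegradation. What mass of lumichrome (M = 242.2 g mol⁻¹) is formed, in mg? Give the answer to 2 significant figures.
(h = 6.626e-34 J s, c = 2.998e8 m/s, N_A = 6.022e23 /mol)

Photon energy at 462 nm: hc/λ = (6.626e-34)(2.998e8)/(462e-9) = 4.300e-19 J.
Energy delivered: (0.577 W)(2570 s) = 1483 J.
Photons incident: 1483 / 4.300e-19 = 3.449e21, i.e. 3.449e21/6.022e23 = 0.005727 mol.
Product: Φ × n_abs = 0.016 × 0.005727 = 9.163e-5 mol.
Mass: 9.163e-5 × 242.2 = 0.02219 g = 22 mg.

22 mg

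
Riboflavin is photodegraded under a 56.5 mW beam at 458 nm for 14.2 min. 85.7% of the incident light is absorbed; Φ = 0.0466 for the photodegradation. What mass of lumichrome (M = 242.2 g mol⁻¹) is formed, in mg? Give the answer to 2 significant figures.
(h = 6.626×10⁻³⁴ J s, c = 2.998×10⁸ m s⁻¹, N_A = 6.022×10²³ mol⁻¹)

1.8 mg

Photon energy at 458 nm: hc/λ = (6.626×10⁻³⁴)(2.998×10⁸)/(458×10⁻⁹) = 4.337×10⁻¹⁹ J.
Energy delivered: (56.5 mW)(852 s) = 48.14 J.
Photons incident: 48.14 / 4.337×10⁻¹⁹ = 1.110×10²⁰, i.e. 1.110×10²⁰/6.022×10²³ = 1.843×10⁻⁴ mol.
Photons absorbed: 0.857 × 1.843×10⁻⁴ = 1.579×10⁻⁴ mol.
Product: Φ × n_abs = 0.0466 × 1.579×10⁻⁴ = 7.358×10⁻⁶ mol.
Mass: 7.358×10⁻⁶ × 242.2 = 0.001782 g = 1.8 mg.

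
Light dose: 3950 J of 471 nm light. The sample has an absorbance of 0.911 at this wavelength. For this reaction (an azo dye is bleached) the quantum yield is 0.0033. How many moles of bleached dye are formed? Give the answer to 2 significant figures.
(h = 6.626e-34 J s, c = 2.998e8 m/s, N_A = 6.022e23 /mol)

Photon energy at 471 nm: hc/λ = (6.626e-34)(2.998e8)/(471e-9) = 4.218e-19 J.
Photons incident: 3950 / 4.218e-19 = 9.365e21, i.e. 9.365e21/6.022e23 = 0.01555 mol.
Fraction absorbed: 1 − 10^(−0.911) = 0.8773.
Photons absorbed: 0.8773 × 0.01555 = 0.01364 mol.
Product: Φ × n_abs = 0.0033 × 0.01364 = 4.501e-5 mol.

4.5e-5 mol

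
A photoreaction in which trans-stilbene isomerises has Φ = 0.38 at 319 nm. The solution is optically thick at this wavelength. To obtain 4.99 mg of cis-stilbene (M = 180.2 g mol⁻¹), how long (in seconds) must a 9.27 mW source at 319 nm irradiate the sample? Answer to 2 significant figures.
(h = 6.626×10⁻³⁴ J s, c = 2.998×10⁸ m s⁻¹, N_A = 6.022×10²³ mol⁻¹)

t ≈ 2900 s

Product: 4.99 mg / 180.2 g mol⁻¹ = 2.769×10⁻⁵ mol.
Photons that must be absorbed: 2.769×10⁻⁵ / 0.38 = 7.287×10⁻⁵ mol.
Photon energy: hc/λ = 6.227×10⁻¹⁹ J; per mole, 3.750×10⁵ J mol⁻¹.
Energy required: 7.287×10⁻⁵ × 3.750×10⁵ = 27.33 J.
Time: 27.33 J / 0.00927 W = 2900 s.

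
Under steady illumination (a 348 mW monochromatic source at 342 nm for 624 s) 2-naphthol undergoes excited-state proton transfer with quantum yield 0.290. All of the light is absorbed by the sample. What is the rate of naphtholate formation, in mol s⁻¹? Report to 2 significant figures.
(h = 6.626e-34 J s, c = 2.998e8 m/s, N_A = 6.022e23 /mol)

Photon energy at 342 nm: hc/λ = (6.626e-34)(2.998e8)/(342e-9) = 5.808e-19 J.
Energy delivered: (348 mW)(624 s) = 217.2 J.
Photons incident: 217.2 / 5.808e-19 = 3.740e20, i.e. 3.740e20/6.022e23 = 6.211e-4 mol.
Product formed: 0.290 × 6.211e-4 = 1.801e-4 mol.
Rate: 1.801e-4 / 624 s = 2.9e-7 mol s⁻¹.

2.9e-7 mol s⁻¹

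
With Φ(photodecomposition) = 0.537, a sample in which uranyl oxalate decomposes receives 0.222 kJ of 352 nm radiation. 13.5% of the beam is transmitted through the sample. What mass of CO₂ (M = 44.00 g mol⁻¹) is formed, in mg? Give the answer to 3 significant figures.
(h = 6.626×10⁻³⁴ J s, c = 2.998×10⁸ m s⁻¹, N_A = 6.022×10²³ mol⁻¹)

Photon energy at 352 nm: hc/λ = (6.626×10⁻³⁴)(2.998×10⁸)/(352×10⁻⁹) = 5.643×10⁻¹⁹ J.
Incident energy: 0.222 kJ = 222 J.
Photons incident: 222 / 5.643×10⁻¹⁹ = 3.934×10²⁰, i.e. 3.934×10²⁰/6.022×10²³ = 6.533×10⁻⁴ mol.
Fraction absorbed: 1 − 13.5/100 = 0.8650.
Photons absorbed: 0.8650 × 6.533×10⁻⁴ = 5.651×10⁻⁴ mol.
Product: Φ × n_abs = 0.537 × 5.651×10⁻⁴ = 3.035×10⁻⁴ mol.
Mass: 3.035×10⁻⁴ × 44.00 = 0.01335 g = 13.4 mg.

13.4 mg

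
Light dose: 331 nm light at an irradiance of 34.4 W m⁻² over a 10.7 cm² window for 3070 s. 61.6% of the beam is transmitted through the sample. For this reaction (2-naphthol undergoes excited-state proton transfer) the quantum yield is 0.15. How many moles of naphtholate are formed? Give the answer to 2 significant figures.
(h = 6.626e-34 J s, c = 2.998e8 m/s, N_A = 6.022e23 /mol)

Photon energy at 331 nm: hc/λ = (6.626e-34)(2.998e8)/(331e-9) = 6.001e-19 J.
Energy delivered: (34.4 W m⁻²)(10.7e-4 m²)(3070 s) = 113.0 J.
Photons incident: 113.0 / 6.001e-19 = 1.883e20, i.e. 1.883e20/6.022e23 = 3.127e-4 mol.
Fraction absorbed: 1 − 61.6/100 = 0.3840.
Photons absorbed: 0.3840 × 3.127e-4 = 1.201e-4 mol.
Product: Φ × n_abs = 0.15 × 1.201e-4 = 1.802e-5 mol.

1.8e-5 mol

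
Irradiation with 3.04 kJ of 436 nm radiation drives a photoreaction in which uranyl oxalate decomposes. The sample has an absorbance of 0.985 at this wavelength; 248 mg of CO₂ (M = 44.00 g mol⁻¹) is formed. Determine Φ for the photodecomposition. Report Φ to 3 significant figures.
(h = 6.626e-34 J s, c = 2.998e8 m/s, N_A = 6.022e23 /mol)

Φ = 0.567

Product: 248 mg / 44.00 g mol⁻¹ = 0.005636 mol.
Photon energy at 436 nm: hc/λ = (6.626e-34)(2.998e8)/(436e-9) = 4.556e-19 J.
Incident energy: 3.04 kJ = 3040 J.
Photons incident: 3040 / 4.556e-19 = 6.673e21, i.e. 6.673e21/6.022e23 = 0.01108 mol.
Fraction absorbed: 1 − 10^(−0.985) = 0.8965.
Photons absorbed: 0.8965 × 0.01108 = 0.009933 mol.
Φ = 0.005636 mol / 0.009933 mol photons = 0.567.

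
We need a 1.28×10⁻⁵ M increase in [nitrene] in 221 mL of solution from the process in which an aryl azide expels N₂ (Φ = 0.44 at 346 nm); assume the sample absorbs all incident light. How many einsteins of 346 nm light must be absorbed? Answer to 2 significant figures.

Product: (1.28×10⁻⁵ M)(0.221 L) = 2.829×10⁻⁶ mol.
Photons that must be absorbed: 2.829×10⁻⁶ / 0.44 = 6.430×10⁻⁶ mol.

6.4×10⁻⁶ einstein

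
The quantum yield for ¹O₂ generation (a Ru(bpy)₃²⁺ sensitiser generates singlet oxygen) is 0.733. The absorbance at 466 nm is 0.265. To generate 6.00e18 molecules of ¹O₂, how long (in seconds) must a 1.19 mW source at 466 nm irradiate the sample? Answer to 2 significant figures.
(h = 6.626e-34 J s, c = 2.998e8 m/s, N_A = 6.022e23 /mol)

t ≈ 6400 s

Product: 6.00e18 / 6.022e23 = 9.963e-6 mol.
Photons that must be absorbed: 9.963e-6 / 0.733 = 1.359e-5 mol.
Fraction absorbed: 1 − 10^(−0.265) = 0.4567.
Incident photons needed: 1.359e-5 / 0.4567 = 2.976e-5 mol.
Photon energy: hc/λ = 4.263e-19 J; per mole, 2.567e5 J mol⁻¹.
Energy required: 2.976e-5 × 2.567e5 = 7.639 J.
Time: 7.639 J / 0.00119 W = 6400 s.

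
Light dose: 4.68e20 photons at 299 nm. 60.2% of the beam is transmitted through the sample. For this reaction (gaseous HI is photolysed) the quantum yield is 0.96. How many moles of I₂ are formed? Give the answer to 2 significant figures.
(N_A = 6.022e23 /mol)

Moles of photons: 4.68e20 / 6.022e23 = 7.772e-4 mol.
Fraction absorbed: 1 − 60.2/100 = 0.3980.
Photons absorbed: 0.3980 × 7.772e-4 = 3.093e-4 mol.
Product: Φ × n_abs = 0.96 × 3.093e-4 = 2.969e-4 mol.

3.0e-4 mol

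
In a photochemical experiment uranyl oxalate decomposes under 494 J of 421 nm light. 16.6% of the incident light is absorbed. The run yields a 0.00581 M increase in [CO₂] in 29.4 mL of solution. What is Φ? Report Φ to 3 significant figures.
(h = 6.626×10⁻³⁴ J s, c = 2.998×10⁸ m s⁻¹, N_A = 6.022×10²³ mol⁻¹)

Product: (0.00581 M)(0.0294 L) = 1.708×10⁻⁴ mol.
Photon energy at 421 nm: hc/λ = (6.626×10⁻³⁴)(2.998×10⁸)/(421×10⁻⁹) = 4.718×10⁻¹⁹ J.
Photons incident: 494 / 4.718×10⁻¹⁹ = 1.047×10²¹, i.e. 1.047×10²¹/6.022×10²³ = 0.001739 mol.
Photons absorbed: 0.166 × 0.001739 = 2.887×10⁻⁴ mol.
Φ = 1.708×10⁻⁴ mol / 2.887×10⁻⁴ mol photons = 0.592.

Φ = 0.592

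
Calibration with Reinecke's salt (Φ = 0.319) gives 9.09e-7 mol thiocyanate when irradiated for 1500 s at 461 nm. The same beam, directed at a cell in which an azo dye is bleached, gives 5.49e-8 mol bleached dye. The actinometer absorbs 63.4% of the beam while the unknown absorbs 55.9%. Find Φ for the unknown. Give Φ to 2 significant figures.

Φ = 0.022

Photons absorbed by the actinometer: 9.09e-7 / 0.319 = 2.850e-6 mol.
Incident flux: 2.850e-6 / 0.634 = 4.495e-6 einstein.
Absorbed by unknown: 0.559 × 4.495e-6 = 2.513e-6 mol.
Φ(unknown) = 5.49e-8 / 2.513e-6 = 0.022.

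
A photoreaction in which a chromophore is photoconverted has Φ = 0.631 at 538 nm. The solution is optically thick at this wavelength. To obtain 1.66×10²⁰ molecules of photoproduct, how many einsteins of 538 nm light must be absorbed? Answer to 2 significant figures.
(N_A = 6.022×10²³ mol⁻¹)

Product: 1.66×10²⁰ / 6.022×10²³ = 2.757×10⁻⁴ mol.
Photons that must be absorbed: 2.757×10⁻⁴ / 0.631 = 4.369×10⁻⁴ mol.

4.4×10⁻⁴ einstein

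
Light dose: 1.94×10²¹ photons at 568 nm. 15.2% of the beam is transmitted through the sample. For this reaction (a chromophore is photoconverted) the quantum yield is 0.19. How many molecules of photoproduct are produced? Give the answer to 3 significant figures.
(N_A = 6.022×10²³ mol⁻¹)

Moles of photons: 1.94×10²¹ / 6.022×10²³ = 0.003222 mol.
Fraction absorbed: 1 − 15.2/100 = 0.8480.
Photons absorbed: 0.8480 × 0.003222 = 0.002732 mol.
Product: Φ × n_abs = 0.19 × 0.002732 = 5.191×10⁻⁴ mol.
As a count: 5.191×10⁻⁴ × 6.022×10²³ = 3.13×10²⁰.

3.13×10²⁰ molecules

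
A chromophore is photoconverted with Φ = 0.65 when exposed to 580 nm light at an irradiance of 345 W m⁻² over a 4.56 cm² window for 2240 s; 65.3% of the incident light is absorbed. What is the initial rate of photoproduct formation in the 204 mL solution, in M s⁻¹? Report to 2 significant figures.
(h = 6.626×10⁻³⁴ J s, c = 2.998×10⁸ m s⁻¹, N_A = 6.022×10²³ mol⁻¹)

Photon energy at 580 nm: hc/λ = (6.626×10⁻³⁴)(2.998×10⁸)/(580×10⁻⁹) = 3.425×10⁻¹⁹ J.
Energy delivered: (345 W m⁻²)(4.56×10⁻⁴ m²)(2240 s) = 352.4 J.
Photons incident: 352.4 / 3.425×10⁻¹⁹ = 1.029×10²¹, i.e. 1.029×10²¹/6.022×10²³ = 0.001709 mol.
Photons absorbed: 0.653 × 0.001709 = 0.001116 mol.
Product formed: 0.65 × 0.001116 = 7.254×10⁻⁴ mol.
Rate: 7.254×10⁻⁴ mol / (2240 s × 0.204 L) = 1.6×10⁻⁶ M s⁻¹.

1.6×10⁻⁶ M s⁻¹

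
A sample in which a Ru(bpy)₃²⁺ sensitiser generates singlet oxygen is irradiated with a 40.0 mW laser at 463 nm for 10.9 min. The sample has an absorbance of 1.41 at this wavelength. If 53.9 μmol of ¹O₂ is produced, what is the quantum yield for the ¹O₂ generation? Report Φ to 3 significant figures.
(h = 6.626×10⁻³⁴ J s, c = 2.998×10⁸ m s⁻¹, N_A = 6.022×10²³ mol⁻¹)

Product: 53.9 μmol = 5.39×10⁻⁵ mol.
Photon energy at 463 nm: hc/λ = (6.626×10⁻³⁴)(2.998×10⁸)/(463×10⁻⁹) = 4.290×10⁻¹⁹ J.
Energy delivered: (40.0 mW)(654 s) = 26.16 J.
Photons incident: 26.16 / 4.290×10⁻¹⁹ = 6.098×10¹⁹, i.e. 6.098×10¹⁹/6.022×10²³ = 1.013×10⁻⁴ mol.
Fraction absorbed: 1 − 10^(−1.41) = 0.9611.
Photons absorbed: 0.9611 × 1.013×10⁻⁴ = 9.736×10⁻⁵ mol.
Φ = 5.39×10⁻⁵ mol / 9.736×10⁻⁵ mol photons = 0.554.

Φ = 0.554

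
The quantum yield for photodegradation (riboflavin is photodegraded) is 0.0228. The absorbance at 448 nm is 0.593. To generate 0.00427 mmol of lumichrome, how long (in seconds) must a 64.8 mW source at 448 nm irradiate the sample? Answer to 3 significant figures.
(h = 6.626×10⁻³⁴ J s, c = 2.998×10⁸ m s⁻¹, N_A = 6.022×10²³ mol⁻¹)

t ≈ 1040 s

Product: 0.00427 mmol = 4.27×10⁻⁶ mol.
Photons that must be absorbed: 4.27×10⁻⁶ / 0.0228 = 1.873×10⁻⁴ mol.
Fraction absorbed: 1 − 10^(−0.593) = 0.7447.
Incident photons needed: 1.873×10⁻⁴ / 0.7447 = 2.515×10⁻⁴ mol.
Photon energy: hc/λ = 4.434×10⁻¹⁹ J; per mole, 2.670×10⁵ J mol⁻¹.
Energy required: 2.515×10⁻⁴ × 2.670×10⁵ = 67.15 J.
Time: 67.15 J / 0.0648 W = 1040 s.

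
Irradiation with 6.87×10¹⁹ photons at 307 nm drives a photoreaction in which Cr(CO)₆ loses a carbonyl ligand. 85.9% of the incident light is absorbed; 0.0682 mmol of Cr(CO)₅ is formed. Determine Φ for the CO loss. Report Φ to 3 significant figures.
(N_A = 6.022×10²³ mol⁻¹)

Φ = 0.696

Product: 0.0682 mmol = 6.82×10⁻⁵ mol.
Moles of photons: 6.87×10¹⁹ / 6.022×10²³ = 1.141×10⁻⁴ mol.
Photons absorbed: 0.859 × 1.141×10⁻⁴ = 9.801×10⁻⁵ mol.
Φ = 6.82×10⁻⁵ mol / 9.801×10⁻⁵ mol photons = 0.696.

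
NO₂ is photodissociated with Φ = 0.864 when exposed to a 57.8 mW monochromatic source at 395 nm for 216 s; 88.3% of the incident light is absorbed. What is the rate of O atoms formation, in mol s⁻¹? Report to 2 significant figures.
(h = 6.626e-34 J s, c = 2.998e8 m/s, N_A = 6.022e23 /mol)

Photon energy at 395 nm: hc/λ = (6.626e-34)(2.998e8)/(395e-9) = 5.029e-19 J.
Energy delivered: (57.8 mW)(216 s) = 12.48 J.
Photons incident: 12.48 / 5.029e-19 = 2.482e19, i.e. 2.482e19/6.022e23 = 4.122e-5 mol.
Photons absorbed: 0.883 × 4.122e-5 = 3.640e-5 mol.
Product formed: 0.864 × 3.640e-5 = 3.145e-5 mol.
Rate: 3.145e-5 / 216 s = 1.5e-7 mol s⁻¹.

1.5e-7 mol s⁻¹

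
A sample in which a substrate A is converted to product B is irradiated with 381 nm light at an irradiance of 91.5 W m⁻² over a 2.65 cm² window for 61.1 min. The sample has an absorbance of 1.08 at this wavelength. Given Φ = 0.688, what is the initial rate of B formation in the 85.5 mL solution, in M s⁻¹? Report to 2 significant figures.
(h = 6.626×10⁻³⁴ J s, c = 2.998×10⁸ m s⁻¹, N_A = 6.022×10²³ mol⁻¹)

5.7×10⁻⁷ M s⁻¹

Photon energy at 381 nm: hc/λ = (6.626×10⁻³⁴)(2.998×10⁸)/(381×10⁻⁹) = 5.214×10⁻¹⁹ J.
Energy delivered: (91.5 W m⁻²)(2.65×10⁻⁴ m²)(3666 s) = 88.89 J.
Photons incident: 88.89 / 5.214×10⁻¹⁹ = 1.705×10²⁰, i.e. 1.705×10²⁰/6.022×10²³ = 2.831×10⁻⁴ mol.
Fraction absorbed: 1 − 10^(−1.08) = 0.9168.
Photons absorbed: 0.9168 × 2.831×10⁻⁴ = 2.595×10⁻⁴ mol.
Product formed: 0.688 × 2.595×10⁻⁴ = 1.785×10⁻⁴ mol.
Rate: 1.785×10⁻⁴ mol / (3666 s × 0.0855 L) = 5.7×10⁻⁷ M s⁻¹.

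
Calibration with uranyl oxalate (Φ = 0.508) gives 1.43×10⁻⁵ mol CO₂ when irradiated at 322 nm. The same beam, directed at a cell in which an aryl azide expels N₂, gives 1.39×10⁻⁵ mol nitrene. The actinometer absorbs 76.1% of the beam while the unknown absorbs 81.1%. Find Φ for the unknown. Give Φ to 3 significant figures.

Φ = 0.463

Photons absorbed by the actinometer: 1.43×10⁻⁵ / 0.508 = 2.815×10⁻⁵ mol.
Incident flux: 2.815×10⁻⁵ / 0.761 = 3.699×10⁻⁵ einstein.
Absorbed by unknown: 0.811 × 3.699×10⁻⁵ = 3.000×10⁻⁵ mol.
Φ(unknown) = 1.39×10⁻⁵ / 3.000×10⁻⁵ = 0.463.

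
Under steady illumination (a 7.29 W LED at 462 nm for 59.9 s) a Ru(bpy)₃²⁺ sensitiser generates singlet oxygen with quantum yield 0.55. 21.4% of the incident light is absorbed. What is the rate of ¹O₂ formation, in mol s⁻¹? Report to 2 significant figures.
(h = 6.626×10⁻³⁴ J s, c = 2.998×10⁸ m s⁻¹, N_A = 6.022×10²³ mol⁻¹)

Photon energy at 462 nm: hc/λ = (6.626×10⁻³⁴)(2.998×10⁸)/(462×10⁻⁹) = 4.300×10⁻¹⁹ J.
Energy delivered: (7.29 W)(59.9 s) = 436.7 J.
Photons incident: 436.7 / 4.300×10⁻¹⁹ = 1.016×10²¹, i.e. 1.016×10²¹/6.022×10²³ = 0.001687 mol.
Photons absorbed: 0.214 × 0.001687 = 3.610×10⁻⁴ mol.
Product formed: 0.55 × 3.610×10⁻⁴ = 1.986×10⁻⁴ mol.
Rate: 1.986×10⁻⁴ / 59.9 s = 3.3×10⁻⁶ mol s⁻¹.

3.3×10⁻⁶ mol s⁻¹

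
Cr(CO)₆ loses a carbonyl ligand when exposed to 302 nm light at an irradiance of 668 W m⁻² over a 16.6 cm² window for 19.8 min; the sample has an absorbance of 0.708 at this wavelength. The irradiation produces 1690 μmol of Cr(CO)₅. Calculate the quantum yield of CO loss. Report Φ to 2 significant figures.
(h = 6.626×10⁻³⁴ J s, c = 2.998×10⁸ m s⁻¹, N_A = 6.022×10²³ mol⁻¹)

Product: 1690 μmol = 0.00169 mol.
Photon energy at 302 nm: hc/λ = (6.626×10⁻³⁴)(2.998×10⁸)/(302×10⁻⁹) = 6.578×10⁻¹⁹ J.
Energy delivered: (668 W m⁻²)(16.6×10⁻⁴ m²)(1188 s) = 1317 J.
Photons incident: 1317 / 6.578×10⁻¹⁹ = 2.002×10²¹, i.e. 2.002×10²¹/6.022×10²³ = 0.003324 mol.
Fraction absorbed: 1 − 10^(−0.708) = 0.8041.
Photons absorbed: 0.8041 × 0.003324 = 0.002673 mol.
Φ = 0.00169 mol / 0.002673 mol photons = 0.63.

Φ = 0.63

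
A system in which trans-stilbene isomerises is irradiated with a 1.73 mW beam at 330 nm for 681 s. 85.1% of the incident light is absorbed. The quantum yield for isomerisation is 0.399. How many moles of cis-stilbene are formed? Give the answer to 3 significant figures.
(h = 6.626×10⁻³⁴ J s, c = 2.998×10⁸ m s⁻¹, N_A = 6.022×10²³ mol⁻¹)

Photon energy at 330 nm: hc/λ = (6.626×10⁻³⁴)(2.998×10⁸)/(330×10⁻⁹) = 6.020×10⁻¹⁹ J.
Energy delivered: (1.73 mW)(681 s) = 1.178 J.
Photons incident: 1.178 / 6.020×10⁻¹⁹ = 1.957×10¹⁸, i.e. 1.957×10¹⁸/6.022×10²³ = 3.250×10⁻⁶ mol.
Photons absorbed: 0.851 × 3.250×10⁻⁶ = 2.766×10⁻⁶ mol.
Product: Φ × n_abs = 0.399 × 2.766×10⁻⁶ = 1.104×10⁻⁶ mol.

1.10×10⁻⁶ mol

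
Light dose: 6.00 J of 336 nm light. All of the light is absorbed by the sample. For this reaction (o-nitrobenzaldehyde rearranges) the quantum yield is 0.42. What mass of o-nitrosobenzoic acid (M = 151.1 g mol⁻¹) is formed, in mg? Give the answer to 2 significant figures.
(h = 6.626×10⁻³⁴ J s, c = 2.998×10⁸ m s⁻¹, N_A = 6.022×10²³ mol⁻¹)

Photon energy at 336 nm: hc/λ = (6.626×10⁻³⁴)(2.998×10⁸)/(336×10⁻⁹) = 5.912×10⁻¹⁹ J.
Photons incident: 6.00 / 5.912×10⁻¹⁹ = 1.015×10¹⁹, i.e. 1.015×10¹⁹/6.022×10²³ = 1.685×10⁻⁵ mol.
Product: Φ × n_abs = 0.42 × 1.685×10⁻⁵ = 7.077×10⁻⁶ mol.
Mass: 7.077×10⁻⁶ × 151.1 = 0.001069 g = 1.1 mg.

1.1 mg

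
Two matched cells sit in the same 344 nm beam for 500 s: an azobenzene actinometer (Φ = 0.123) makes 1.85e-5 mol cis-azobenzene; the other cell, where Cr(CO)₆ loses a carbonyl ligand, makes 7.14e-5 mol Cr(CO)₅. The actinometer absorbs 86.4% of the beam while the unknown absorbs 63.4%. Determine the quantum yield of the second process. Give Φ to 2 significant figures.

Photons absorbed by the actinometer: 1.85e-5 / 0.123 = 1.504e-4 mol.
Incident flux: 1.504e-4 / 0.864 = 1.741e-4 einstein.
Absorbed by unknown: 0.634 × 1.741e-4 = 1.104e-4 mol.
Φ(unknown) = 7.14e-5 / 1.104e-4 = 0.65.

Φ = 0.65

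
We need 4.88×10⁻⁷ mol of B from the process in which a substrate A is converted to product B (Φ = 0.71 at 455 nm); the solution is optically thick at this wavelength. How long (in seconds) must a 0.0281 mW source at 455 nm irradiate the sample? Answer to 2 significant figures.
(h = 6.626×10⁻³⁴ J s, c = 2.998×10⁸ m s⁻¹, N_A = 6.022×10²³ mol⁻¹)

t ≈ 6400 s

Photons that must be absorbed: 4.88×10⁻⁷ / 0.71 = 6.873×10⁻⁷ mol.
Photon energy: hc/λ = 4.366×10⁻¹⁹ J; per mole, 2.629×10⁵ J mol⁻¹.
Energy required: 6.873×10⁻⁷ × 2.629×10⁵ = 0.1807 J.
Time: 0.1807 J / 2.81e-05 W = 6400 s.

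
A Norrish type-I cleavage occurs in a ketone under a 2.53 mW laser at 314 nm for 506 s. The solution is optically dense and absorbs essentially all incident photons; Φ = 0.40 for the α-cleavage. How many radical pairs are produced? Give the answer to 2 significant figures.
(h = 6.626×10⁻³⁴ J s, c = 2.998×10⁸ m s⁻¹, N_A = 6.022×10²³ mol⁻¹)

Photon energy at 314 nm: hc/λ = (6.626×10⁻³⁴)(2.998×10⁸)/(314×10⁻⁹) = 6.326×10⁻¹⁹ J.
Energy delivered: (2.53 mW)(506 s) = 1.280 J.
Photons incident: 1.280 / 6.326×10⁻¹⁹ = 2.023×10¹⁸, i.e. 2.023×10¹⁸/6.022×10²³ = 3.359×10⁻⁶ mol.
Product: Φ × n_abs = 0.40 × 3.359×10⁻⁶ = 1.344×10⁻⁶ mol.
As a count: 1.344×10⁻⁶ × 6.022×10²³ = 8.1×10¹⁷.

8.1×10¹⁷ radical pairs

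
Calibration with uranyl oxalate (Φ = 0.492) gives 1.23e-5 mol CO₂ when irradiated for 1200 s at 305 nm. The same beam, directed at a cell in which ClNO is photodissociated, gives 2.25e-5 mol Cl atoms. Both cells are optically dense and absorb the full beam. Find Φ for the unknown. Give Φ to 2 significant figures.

Φ = 0.90

Photons absorbed by the actinometer: 1.23e-5 / 0.492 = 2.500e-5 mol.
Φ(unknown) = 2.25e-5 / 2.500e-5 = 0.90.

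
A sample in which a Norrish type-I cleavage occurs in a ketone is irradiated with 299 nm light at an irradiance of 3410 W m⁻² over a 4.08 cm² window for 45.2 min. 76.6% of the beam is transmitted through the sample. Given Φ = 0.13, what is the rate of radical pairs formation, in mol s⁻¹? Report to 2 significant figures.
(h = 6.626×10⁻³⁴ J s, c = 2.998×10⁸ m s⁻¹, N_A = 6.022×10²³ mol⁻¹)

Photon energy at 299 nm: hc/λ = (6.626×10⁻³⁴)(2.998×10⁸)/(299×10⁻⁹) = 6.644×10⁻¹⁹ J.
Energy delivered: (3410 W m⁻²)(4.08×10⁻⁴ m²)(2712 s) = 3773 J.
Photons incident: 3773 / 6.644×10⁻¹⁹ = 5.679×10²¹, i.e. 5.679×10²¹/6.022×10²³ = 0.009430 mol.
Fraction absorbed: 1 − 76.6/100 = 0.2340.
Photons absorbed: 0.2340 × 0.009430 = 0.002207 mol.
Product formed: 0.13 × 0.002207 = 2.869×10⁻⁴ mol.
Rate: 2.869×10⁻⁴ / 2712 s = 1.1×10⁻⁷ mol s⁻¹.

1.1×10⁻⁷ mol s⁻¹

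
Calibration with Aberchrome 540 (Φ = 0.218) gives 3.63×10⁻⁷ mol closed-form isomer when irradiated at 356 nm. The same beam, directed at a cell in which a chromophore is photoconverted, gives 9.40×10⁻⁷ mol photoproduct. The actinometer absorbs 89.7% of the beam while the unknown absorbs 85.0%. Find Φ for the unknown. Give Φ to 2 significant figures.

Φ = 0.60

Photons absorbed by the actinometer: 3.63×10⁻⁷ / 0.218 = 1.665×10⁻⁶ mol.
Incident flux: 1.665×10⁻⁶ / 0.897 = 1.856×10⁻⁶ einstein.
Absorbed by unknown: 0.850 × 1.856×10⁻⁶ = 1.578×10⁻⁶ mol.
Φ(unknown) = 9.40×10⁻⁷ / 1.578×10⁻⁶ = 0.60.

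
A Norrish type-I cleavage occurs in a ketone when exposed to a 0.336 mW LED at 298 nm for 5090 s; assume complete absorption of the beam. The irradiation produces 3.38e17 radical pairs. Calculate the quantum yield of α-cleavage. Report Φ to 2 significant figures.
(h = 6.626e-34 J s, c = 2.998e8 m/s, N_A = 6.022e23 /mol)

Product: 3.38e17 / 6.022e23 = 5.613e-7 mol.
Photon energy at 298 nm: hc/λ = (6.626e-34)(2.998e8)/(298e-9) = 6.666e-19 J.
Energy delivered: (0.336 mW)(5090 s) = 1.710 J.
Photons incident: 1.710 / 6.666e-19 = 2.565e18, i.e. 2.565e18/6.022e23 = 4.259e-6 mol.
Φ = 5.613e-7 mol / 4.259e-6 mol photons = 0.13.

Φ = 0.13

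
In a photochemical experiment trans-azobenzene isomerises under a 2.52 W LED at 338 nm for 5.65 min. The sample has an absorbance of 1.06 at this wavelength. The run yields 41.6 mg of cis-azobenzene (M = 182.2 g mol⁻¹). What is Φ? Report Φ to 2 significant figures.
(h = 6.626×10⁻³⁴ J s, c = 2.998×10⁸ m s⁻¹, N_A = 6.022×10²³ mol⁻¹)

Φ = 0.10

Product: 41.6 mg / 182.2 g mol⁻¹ = 2.283×10⁻⁴ mol.
Photon energy at 338 nm: hc/λ = (6.626×10⁻³⁴)(2.998×10⁸)/(338×10⁻⁹) = 5.877×10⁻¹⁹ J.
Energy delivered: (2.52 W)(339 s) = 854.3 J.
Photons incident: 854.3 / 5.877×10⁻¹⁹ = 1.454×10²¹, i.e. 1.454×10²¹/6.022×10²³ = 0.002414 mol.
Fraction absorbed: 1 − 10^(−1.06) = 0.9129.
Photons absorbed: 0.9129 × 0.002414 = 0.002204 mol.
Φ = 2.283×10⁻⁴ mol / 0.002204 mol photons = 0.10.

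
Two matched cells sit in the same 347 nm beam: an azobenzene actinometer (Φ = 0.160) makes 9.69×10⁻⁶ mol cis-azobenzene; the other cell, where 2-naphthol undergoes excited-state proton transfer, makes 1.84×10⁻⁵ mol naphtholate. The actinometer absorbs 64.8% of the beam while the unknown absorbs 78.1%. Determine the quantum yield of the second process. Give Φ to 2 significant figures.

Photons absorbed by the actinometer: 9.69×10⁻⁶ / 0.160 = 6.056×10⁻⁵ mol.
Incident flux: 6.056×10⁻⁵ / 0.648 = 9.346×10⁻⁵ einstein.
Absorbed by unknown: 0.781 × 9.346×10⁻⁵ = 7.299×10⁻⁵ mol.
Φ(unknown) = 1.84×10⁻⁵ / 7.299×10⁻⁵ = 0.25.

Φ = 0.25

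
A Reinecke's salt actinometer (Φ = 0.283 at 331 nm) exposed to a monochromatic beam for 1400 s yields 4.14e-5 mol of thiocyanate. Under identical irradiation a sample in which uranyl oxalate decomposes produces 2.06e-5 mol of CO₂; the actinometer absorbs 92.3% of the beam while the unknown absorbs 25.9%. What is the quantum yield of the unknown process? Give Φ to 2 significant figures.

Photons absorbed by the actinometer: 4.14e-5 / 0.283 = 1.463e-4 mol.
Incident flux: 1.463e-4 / 0.923 = 1.585e-4 einstein.
Absorbed by unknown: 0.259 × 1.585e-4 = 4.105e-5 mol.
Φ(unknown) = 2.06e-5 / 4.105e-5 = 0.50.

Φ = 0.50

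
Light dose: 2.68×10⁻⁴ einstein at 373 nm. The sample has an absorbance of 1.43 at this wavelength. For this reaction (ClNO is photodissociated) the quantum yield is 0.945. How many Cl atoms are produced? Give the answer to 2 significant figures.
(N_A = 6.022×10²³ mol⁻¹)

Fraction absorbed: 1 − 10^(−1.43) = 0.9628.
Photons absorbed: 0.9628 × 2.68×10⁻⁴ = 2.580×10⁻⁴ mol.
Product: Φ × n_abs = 0.945 × 2.580×10⁻⁴ = 2.438×10⁻⁴ mol.
As a count: 2.438×10⁻⁴ × 6.022×10²³ = 1.5×10²⁰.

1.5×10²⁰ atoms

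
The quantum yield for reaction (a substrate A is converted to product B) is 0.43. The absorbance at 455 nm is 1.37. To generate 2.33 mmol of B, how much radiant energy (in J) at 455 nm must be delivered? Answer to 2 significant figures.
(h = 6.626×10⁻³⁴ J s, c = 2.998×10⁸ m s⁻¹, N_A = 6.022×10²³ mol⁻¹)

1500 J

Product: 2.33 mmol = 0.00233 mol.
Photons that must be absorbed: 0.00233 / 0.43 = 0.005419 mol.
Fraction absorbed: 1 − 10^(−1.37) = 0.9573.
Incident photons needed: 0.005419 / 0.9573 = 0.005661 mol.
Photon energy: hc/λ = 4.366×10⁻¹⁹ J; per mole, 2.629×10⁵ J mol⁻¹.
Energy required: 0.005661 × 2.629×10⁵ = 1500 J.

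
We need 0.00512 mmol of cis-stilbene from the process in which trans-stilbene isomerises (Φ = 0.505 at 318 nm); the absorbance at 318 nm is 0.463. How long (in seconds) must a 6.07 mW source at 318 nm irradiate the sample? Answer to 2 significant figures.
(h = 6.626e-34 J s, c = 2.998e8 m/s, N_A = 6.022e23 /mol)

t ≈ 960 s

Product: 0.00512 mmol = 5.12e-6 mol.
Photons that must be absorbed: 5.12e-6 / 0.505 = 1.014e-5 mol.
Fraction absorbed: 1 − 10^(−0.463) = 0.6557.
Incident photons needed: 1.014e-5 / 0.6557 = 1.546e-5 mol.
Photon energy: hc/λ = 6.247e-19 J; per mole, 3.762e5 J mol⁻¹.
Energy required: 1.546e-5 × 3.762e5 = 5.816 J.
Time: 5.816 J / 0.00607 W = 960 s.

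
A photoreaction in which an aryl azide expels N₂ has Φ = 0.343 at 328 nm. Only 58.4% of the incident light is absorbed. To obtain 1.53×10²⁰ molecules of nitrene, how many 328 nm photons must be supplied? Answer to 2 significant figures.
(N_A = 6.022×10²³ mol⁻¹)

7.6×10²⁰ photons

Product: 1.53×10²⁰ / 6.022×10²³ = 2.541×10⁻⁴ mol.
Photons that must be absorbed: 2.541×10⁻⁴ / 0.343 = 7.408×10⁻⁴ mol.
Incident photons needed: 7.408×10⁻⁴ / 0.584 = 0.001268 mol.
Photon count: 0.001268 × 6.022×10²³ = 7.6×10²⁰.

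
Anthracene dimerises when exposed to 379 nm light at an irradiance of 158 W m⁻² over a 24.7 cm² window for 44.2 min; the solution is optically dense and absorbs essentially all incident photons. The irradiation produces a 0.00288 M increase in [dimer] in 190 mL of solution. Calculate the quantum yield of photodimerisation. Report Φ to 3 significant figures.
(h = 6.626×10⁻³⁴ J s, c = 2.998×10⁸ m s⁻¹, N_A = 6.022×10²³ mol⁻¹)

Product: (0.00288 M)(0.19 L) = 5.472×10⁻⁴ mol.
Photon energy at 379 nm: hc/λ = (6.626×10⁻³⁴)(2.998×10⁸)/(379×10⁻⁹) = 5.241×10⁻¹⁹ J.
Energy delivered: (158 W m⁻²)(24.7×10⁻⁴ m²)(2652 s) = 1035 J.
Photons incident: 1035 / 5.241×10⁻¹⁹ = 1.975×10²¹, i.e. 1.975×10²¹/6.022×10²³ = 0.003280 mol.
Φ = 5.472×10⁻⁴ mol / 0.003280 mol photons = 0.167.

Φ = 0.167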